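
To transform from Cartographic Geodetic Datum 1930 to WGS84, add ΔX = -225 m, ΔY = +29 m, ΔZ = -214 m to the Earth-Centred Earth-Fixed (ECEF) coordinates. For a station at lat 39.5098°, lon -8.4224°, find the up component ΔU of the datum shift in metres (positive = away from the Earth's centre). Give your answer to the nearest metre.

At φ = 39.5098°, λ = -8.4224°: sin φ = 0.636210, cos φ = 0.771516, sin λ = -0.146470, cos λ = 0.989215.
ΔU = cos φ cos λ·ΔX + cos φ sin λ·ΔY + sin φ·ΔZ = (0.771516)(0.989215)(-225) + (0.771516)(-0.146470)(29) + (0.636210)(-214) = -311.14 m.

ΔU = -311 m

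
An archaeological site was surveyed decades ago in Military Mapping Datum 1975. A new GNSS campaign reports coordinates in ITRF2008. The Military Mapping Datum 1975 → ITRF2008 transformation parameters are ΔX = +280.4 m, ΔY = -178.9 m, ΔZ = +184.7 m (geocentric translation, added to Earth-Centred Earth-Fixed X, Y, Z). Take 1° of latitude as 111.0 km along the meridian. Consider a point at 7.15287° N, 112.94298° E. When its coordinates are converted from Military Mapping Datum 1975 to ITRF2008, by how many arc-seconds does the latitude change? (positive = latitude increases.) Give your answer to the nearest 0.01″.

sin φ = 0.124517, cos φ = 0.992217, sin λ = 0.920893, cos λ = -0.389815.
North component: ΔN = −sin φ cos λ·ΔX − sin φ sin λ·ΔY + cos φ·ΔZ = −(0.124517)(-0.389815)(280.4) − (0.124517)(0.920893)(-178.9) + (0.992217)(184.7) = 217.39 m.
1° of latitude spans 111000 m, so Δφ = 217.39 / 111000 × 3600 = 7.050″.

Δφ = 7.05″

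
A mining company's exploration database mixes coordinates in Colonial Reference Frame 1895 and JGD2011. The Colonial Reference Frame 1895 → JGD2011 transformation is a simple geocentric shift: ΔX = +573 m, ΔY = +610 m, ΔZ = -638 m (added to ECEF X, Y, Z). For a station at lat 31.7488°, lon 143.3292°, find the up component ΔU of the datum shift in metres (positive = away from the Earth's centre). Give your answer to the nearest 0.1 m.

At φ = 31.7488°, λ = 143.3292°: sin φ = 0.526196, cos φ = 0.850363, sin λ = 0.597216, cos λ = -0.802080.
ΔU = cos φ cos λ·ΔX + cos φ sin λ·ΔY + sin φ·ΔZ = (0.850363)(-0.802080)(573) + (0.850363)(0.597216)(610) + (0.526196)(-638) = -416.74 m.

ΔU = -416.7 m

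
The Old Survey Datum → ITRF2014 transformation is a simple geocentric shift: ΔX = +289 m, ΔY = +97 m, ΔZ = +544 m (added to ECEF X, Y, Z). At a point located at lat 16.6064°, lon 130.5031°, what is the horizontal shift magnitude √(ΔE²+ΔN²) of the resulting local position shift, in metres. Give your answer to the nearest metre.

At φ = 16.6064°, λ = 130.5031°: sin φ = 0.285795, cos φ = 0.958291, sin λ = 0.760371, cos λ = -0.649489.
ΔE = −sin λ·ΔX + cos λ·ΔY = −(0.760371)·(289) + (-0.649489)·(97) = -282.75 m.
ΔN = −sin φ cos λ·ΔX − sin φ sin λ·ΔY + cos φ·ΔZ = −(0.285795)(-0.649489)(289) − (0.285795)(0.760371)(97) + (0.958291)(544) = 553.88 m.
Horizontal magnitude = √(ΔE² + ΔN²) = √((-282.75)² + 553.88²) = 621.87 m.

622 m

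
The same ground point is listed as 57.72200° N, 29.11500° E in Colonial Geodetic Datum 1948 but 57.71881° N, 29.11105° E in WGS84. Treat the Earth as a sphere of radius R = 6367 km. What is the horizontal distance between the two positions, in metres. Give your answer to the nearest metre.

425 m

Δφ = 57.71881° − 57.72200° = -0.00319°; Δλ = 29.11105° − 29.11500° = -0.00395°.
1° along a meridian = πR/180 = 111125 m.
ΔN = Δφ × 111125 = -354.5 m; ΔE = Δλ × 111125 × cos(57.72200°) = -0.00395 × 111125 × 0.534028 = -234.4 m.
Distance = √(ΔE² + ΔN²) = √((-234.4)² + (-354.5)²) = 425.0 m.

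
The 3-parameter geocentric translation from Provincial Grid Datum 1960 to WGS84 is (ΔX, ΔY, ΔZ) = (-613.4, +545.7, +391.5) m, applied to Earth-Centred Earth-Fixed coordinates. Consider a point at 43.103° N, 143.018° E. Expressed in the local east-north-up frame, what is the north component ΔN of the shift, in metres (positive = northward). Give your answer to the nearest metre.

ΔN = -273 m

The local north axis is (−sin φ cos λ, −sin φ sin λ, cos φ), giving ΔN = -334.822 − 224.313 + 285.845 = -273.29 m.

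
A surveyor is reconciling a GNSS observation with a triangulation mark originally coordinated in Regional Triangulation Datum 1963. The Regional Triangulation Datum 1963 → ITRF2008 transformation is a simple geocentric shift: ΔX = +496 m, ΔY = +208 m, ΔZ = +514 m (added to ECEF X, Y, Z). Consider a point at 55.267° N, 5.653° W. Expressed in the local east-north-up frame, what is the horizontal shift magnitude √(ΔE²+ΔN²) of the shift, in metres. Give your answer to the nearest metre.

273 m

The local east axis at (φ, λ) is (−sin λ, cos λ, 0), so ΔE = −sin(-5.653°)·496 + cos(-5.653°)·208 = 255.85 m.
The local north axis is (−sin φ cos λ, −sin φ sin λ, cos φ), giving ΔN = -405.638 + 16.838 + 292.853 = -95.95 m.
Horizontal magnitude = √(ΔE² + ΔN²) = √(255.85² + (-95.95)²) = 273.25 m.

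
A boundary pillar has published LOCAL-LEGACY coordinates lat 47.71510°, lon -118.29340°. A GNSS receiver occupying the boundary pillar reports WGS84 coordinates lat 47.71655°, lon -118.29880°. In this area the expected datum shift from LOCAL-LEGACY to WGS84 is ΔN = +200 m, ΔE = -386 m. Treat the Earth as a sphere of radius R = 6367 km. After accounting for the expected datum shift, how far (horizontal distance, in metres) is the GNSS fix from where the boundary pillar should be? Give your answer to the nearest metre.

43 m

Observed coordinate differences: Δφ = +0.00145°, Δλ = -0.00540°.
Converting to metres (1° lat = 111125 m, cos φ = 0.672818): observed ΔN = 161.1 m, observed ΔE = -403.7 m.
Subtracting the expected shift leaves a residual of 161.1 − (200) = -38.9 m north and -403.7 − (-386) = -17.7 m east.
Residual distance = √((-38.9)² + (-17.7)²) = 42.7 m.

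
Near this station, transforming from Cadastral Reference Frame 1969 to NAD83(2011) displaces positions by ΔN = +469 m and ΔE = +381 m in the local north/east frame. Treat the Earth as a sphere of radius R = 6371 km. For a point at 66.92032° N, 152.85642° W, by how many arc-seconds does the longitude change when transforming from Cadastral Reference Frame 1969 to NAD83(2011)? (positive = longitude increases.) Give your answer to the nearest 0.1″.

Δλ = 31.5″

At latitude 66.92032°, cos φ = 0.392011.
One radian of longitude at latitude φ spans R cos φ, so Δλ = ΔE / (R cos φ) = 381.0 / (6371000 × 0.392011) = 1.5255e-04 rad = 31.466″.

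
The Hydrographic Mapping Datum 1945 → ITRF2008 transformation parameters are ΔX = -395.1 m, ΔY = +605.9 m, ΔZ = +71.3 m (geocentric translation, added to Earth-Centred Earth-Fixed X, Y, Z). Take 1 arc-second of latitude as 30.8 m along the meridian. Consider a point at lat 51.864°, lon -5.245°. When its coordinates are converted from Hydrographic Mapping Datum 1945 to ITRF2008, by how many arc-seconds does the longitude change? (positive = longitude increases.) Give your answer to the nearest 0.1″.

Δλ = 29.8″

sin φ = 0.786547, cos φ = 0.617530, sin λ = -0.091415, cos λ = 0.995813.
East component: ΔE = −sin λ·ΔX + cos λ·ΔY = −(-0.091415)(-395.1) + (0.995813)(605.9) = 567.25 m.
1° of latitude spans 3600 × 30.80 = 110880 m; at latitude φ, 1° of longitude spans that × cos φ = 68471.7 m, so Δλ = 567.25 / 68471.7 × 3600 = 29.824″.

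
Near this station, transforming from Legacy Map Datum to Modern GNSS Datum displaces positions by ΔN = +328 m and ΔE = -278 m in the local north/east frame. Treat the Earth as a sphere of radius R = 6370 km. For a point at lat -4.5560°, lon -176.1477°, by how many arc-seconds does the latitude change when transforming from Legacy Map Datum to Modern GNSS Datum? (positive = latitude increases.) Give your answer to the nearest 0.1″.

Δφ = 10.6″

On a sphere of radius R, 1 rad of latitude = R, so Δφ = ΔN / R = 328.0 / 6370000 = 5.1491e-05 rad = 10.621″.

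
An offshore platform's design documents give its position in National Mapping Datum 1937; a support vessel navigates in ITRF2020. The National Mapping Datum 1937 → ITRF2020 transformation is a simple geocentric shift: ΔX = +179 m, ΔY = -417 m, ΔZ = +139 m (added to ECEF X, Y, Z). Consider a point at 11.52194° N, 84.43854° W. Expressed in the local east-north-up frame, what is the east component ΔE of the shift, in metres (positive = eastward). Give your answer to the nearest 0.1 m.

The local east axis at (φ, λ) is (−sin λ, cos λ, 0), so ΔE = −sin(-84.43854°)·179 + cos(-84.43854°)·(-417) = 137.74 m.

ΔE = 137.7 m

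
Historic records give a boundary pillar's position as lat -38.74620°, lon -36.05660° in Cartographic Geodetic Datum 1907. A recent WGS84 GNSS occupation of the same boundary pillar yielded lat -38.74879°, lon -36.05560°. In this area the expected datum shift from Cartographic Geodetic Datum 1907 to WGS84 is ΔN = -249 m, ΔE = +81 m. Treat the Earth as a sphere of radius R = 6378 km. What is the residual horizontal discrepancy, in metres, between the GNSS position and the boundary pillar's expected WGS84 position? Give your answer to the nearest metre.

40 m

Observed coordinate differences: Δφ = -0.00259°, Δλ = +0.00100°.
Converting to metres (1° lat = 111317 m, cos φ = 0.779926): observed ΔN = -288.3 m, observed ΔE = 86.8 m.
Subtracting the expected shift leaves a residual of -288.3 − (-249) = -39.3 m north and 86.8 − (81) = 5.8 m east.
Residual distance = √((-39.3)² + 5.8²) = 39.7 m.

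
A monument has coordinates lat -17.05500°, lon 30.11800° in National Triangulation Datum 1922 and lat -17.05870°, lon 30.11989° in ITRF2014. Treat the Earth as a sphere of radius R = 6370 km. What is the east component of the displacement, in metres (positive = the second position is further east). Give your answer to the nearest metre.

ΔE = 201 m

Δφ = -17.05870° − -17.05500° = -0.00370°; Δλ = 30.11989° − 30.11800° = +0.00189°.
1° along a meridian = πR/180 = 111177 m.
ΔN = Δφ × 111177 = -411.4 m; ΔE = Δλ × 111177 × cos(-17.05500°) = +0.00189 × 111177 × 0.956024 = 200.9 m.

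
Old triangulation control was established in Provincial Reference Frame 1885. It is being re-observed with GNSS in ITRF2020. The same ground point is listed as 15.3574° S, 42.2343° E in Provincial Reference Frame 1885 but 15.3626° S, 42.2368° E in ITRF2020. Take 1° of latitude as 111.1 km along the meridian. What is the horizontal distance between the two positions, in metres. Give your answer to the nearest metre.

637 m

Δφ = -15.3626° − -15.3574° = -0.0052°; Δλ = 42.2368° − 42.2343° = +0.0025°.
ΔN = Δφ × 111100 = -577.7 m; ΔE = Δλ × 111100 × cos(-15.3574°) = +0.0025 × 111100 × 0.964293 = 267.8 m.
Distance = √(ΔE² + ΔN²) = √(267.8² + (-577.7)²) = 636.8 m.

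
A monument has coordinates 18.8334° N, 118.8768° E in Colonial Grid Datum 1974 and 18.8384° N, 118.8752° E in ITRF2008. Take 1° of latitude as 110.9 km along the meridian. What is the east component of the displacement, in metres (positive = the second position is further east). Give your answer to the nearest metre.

ΔE = -168 m

Δφ = 18.8384° − 18.8334° = +0.0050°; Δλ = 118.8752° − 118.8768° = -0.0016°.
ΔN = Δφ × 110900 = 554.5 m; ΔE = Δλ × 110900 × cos(18.8334°) = -0.0016 × 110900 × 0.946461 = -167.9 m.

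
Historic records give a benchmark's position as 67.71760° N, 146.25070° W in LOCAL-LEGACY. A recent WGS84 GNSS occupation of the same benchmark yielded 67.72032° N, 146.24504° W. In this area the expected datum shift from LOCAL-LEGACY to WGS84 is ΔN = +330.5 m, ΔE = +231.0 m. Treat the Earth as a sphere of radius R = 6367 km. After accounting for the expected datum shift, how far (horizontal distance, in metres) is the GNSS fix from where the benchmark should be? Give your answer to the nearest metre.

Observed coordinate differences: Δφ = +0.00272°, Δλ = +0.00566°.
Converting to metres (1° lat = 111125 m, cos φ = 0.379172): observed ΔN = 302.3 m, observed ΔE = 238.5 m.
Subtracting the expected shift leaves a residual of 302.3 − (330.5) = -28.2 m north and 238.5 − (231.0) = 7.5 m east.
Residual distance = √((-28.2)² + 7.5²) = 29.2 m.

29 m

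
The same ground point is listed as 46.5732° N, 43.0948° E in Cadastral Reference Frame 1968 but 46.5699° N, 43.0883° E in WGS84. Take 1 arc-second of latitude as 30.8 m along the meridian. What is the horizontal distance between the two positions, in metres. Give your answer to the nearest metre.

Δφ = 46.5699° − 46.5732° = -0.0033°; Δλ = 43.0883° − 43.0948° = -0.0065°.
1° of latitude = 3600 × 30.80 = 110880 m.
ΔN = Δφ × 110880 = -365.9 m; ΔE = Δλ × 110880 × cos(46.5732°) = -0.0065 × 110880 × 0.687427 = -495.4 m.
Distance = √(ΔE² + ΔN²) = √((-495.4)² + (-365.9)²) = 615.9 m.

616 m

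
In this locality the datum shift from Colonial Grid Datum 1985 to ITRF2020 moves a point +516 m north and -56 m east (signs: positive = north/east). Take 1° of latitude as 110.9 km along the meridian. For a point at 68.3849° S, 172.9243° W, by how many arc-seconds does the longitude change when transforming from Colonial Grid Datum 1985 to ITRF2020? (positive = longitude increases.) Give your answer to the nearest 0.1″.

Δλ = -4.9″

At latitude -68.3849°, cos φ = 0.368370.
1° of longitude at this latitude = 110.9 × cos φ = 40.85 km, so Δλ = -56.0 / 40852.2 = -0.0013708° = -4.935″.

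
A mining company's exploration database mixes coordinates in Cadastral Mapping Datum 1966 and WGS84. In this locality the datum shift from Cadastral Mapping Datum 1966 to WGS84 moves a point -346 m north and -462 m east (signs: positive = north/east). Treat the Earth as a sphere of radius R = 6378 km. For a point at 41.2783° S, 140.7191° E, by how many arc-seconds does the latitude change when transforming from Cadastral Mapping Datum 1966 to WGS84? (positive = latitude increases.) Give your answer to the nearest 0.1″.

On a sphere of radius R, 1 rad of latitude = R, so Δφ = ΔN / R = -346.0 / 6378000 = -5.4249e-05 rad = -11.190″.

Δφ = -11.2″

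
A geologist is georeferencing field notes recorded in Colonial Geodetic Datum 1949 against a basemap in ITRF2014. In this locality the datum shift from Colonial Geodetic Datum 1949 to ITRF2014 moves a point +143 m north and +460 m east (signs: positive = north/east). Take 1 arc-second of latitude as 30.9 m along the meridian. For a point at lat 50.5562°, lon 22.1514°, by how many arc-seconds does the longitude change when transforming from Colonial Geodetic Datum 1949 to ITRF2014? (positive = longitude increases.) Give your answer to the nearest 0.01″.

At latitude 50.5562°, cos φ = 0.635321.
1″ of longitude at this latitude = 30.90 × cos φ = 19.6314 m, so Δλ = 460.0 / 19.6314 = 23.432″.

Δλ = 23.43″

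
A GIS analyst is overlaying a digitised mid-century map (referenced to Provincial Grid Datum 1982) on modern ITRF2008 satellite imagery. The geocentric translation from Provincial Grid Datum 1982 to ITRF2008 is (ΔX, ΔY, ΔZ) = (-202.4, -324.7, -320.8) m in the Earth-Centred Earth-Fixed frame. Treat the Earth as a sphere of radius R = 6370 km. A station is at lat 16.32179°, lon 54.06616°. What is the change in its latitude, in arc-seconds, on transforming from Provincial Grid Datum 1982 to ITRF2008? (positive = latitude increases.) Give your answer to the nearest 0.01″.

sin φ = 0.281032, cos φ = 0.959698, sin λ = 0.809695, cos λ = 0.586851.
North component: ΔN = −sin φ cos λ·ΔX − sin φ sin λ·ΔY + cos φ·ΔZ = −(0.281032)(0.586851)(-202.4) − (0.281032)(0.809695)(-324.7) + (0.959698)(-320.8) = -200.61 m.
1° of latitude spans πR/180 = 111177 m, so Δφ = -200.61 / 111177 × 3600 = -6.496″.

Δφ = -6.50″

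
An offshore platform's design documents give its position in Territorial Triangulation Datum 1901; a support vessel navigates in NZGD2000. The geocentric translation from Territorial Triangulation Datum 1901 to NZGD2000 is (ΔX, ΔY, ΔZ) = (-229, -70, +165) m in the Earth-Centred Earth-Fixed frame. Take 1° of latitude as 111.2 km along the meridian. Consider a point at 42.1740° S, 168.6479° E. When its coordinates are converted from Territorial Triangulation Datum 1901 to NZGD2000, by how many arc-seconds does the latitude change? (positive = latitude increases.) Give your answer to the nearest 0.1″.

Δφ = 8.5″

sin φ = -0.671384, cos φ = 0.741109, sin λ = 0.196838, cos λ = -0.980436.
North component: ΔN = −sin φ cos λ·ΔX − sin φ sin λ·ΔY + cos φ·ΔZ = −(-0.671384)(-0.980436)(-229) − (-0.671384)(0.196838)(-70) + (0.741109)(165) = 263.77 m.
1° of latitude spans 111200 m, so Δφ = 263.77 / 111200 × 3600 = 8.539″.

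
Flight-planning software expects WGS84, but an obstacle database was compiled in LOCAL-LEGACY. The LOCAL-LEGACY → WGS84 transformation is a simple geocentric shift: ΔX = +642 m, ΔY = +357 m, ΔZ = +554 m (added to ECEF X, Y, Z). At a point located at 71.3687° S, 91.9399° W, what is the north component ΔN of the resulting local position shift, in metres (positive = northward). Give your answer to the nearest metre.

The local north axis is (−sin φ cos λ, −sin φ sin λ, cos φ), giving ΔN = -20.594 − 338.097 + 176.990 = -181.70 m.

ΔN = -182 m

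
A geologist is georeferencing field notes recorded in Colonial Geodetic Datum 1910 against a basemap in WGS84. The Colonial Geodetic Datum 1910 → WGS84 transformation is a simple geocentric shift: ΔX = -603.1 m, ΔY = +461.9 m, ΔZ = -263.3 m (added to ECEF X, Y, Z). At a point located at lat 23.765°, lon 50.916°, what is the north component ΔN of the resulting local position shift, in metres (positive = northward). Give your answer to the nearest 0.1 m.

ΔN = -232.2 m

At φ = 23.765°, λ = 50.916°: sin φ = 0.402986, cos φ = 0.915206, sin λ = 0.776222, cos λ = 0.630459.
ΔN = −sin φ cos λ·ΔX − sin φ sin λ·ΔY + cos φ·ΔZ = −(0.402986)(0.630459)(-603.1) − (0.402986)(0.776222)(461.9) + (0.915206)(-263.3) = -232.23 m.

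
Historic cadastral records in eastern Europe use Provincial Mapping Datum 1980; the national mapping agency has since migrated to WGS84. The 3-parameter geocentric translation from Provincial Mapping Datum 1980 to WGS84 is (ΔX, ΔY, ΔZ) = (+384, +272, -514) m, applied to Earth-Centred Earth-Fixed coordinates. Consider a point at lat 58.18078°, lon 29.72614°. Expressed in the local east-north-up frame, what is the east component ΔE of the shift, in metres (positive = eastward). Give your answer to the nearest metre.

The local east axis at (φ, λ) is (−sin λ, cos λ, 0), so ΔE = −sin(29.72614°)·384 + cos(29.72614°)·272 = 45.80 m.

ΔE = 46 m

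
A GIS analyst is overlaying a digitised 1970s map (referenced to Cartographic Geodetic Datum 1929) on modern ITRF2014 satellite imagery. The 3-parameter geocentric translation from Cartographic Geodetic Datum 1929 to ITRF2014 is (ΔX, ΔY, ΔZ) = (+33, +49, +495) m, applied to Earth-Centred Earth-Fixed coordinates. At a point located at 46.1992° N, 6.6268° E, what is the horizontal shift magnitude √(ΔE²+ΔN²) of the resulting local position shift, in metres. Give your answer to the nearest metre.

The local east axis at (φ, λ) is (−sin λ, cos λ, 0), so ΔE = −sin(6.6268°)·33 + cos(6.6268°)·49 = 44.86 m.
The local north axis is (−sin φ cos λ, −sin φ sin λ, cos φ), giving ΔN = -23.659 − 4.081 + 342.616 = 314.88 m.
Horizontal magnitude = √(ΔE² + ΔN²) = √(44.86² + 314.88²) = 318.06 m.

318 m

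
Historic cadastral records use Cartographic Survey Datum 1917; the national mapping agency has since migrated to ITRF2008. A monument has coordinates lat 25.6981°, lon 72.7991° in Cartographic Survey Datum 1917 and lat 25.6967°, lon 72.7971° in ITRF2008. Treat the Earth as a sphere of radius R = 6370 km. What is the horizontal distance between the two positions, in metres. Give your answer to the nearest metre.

Δφ = 25.6967° − 25.6981° = -0.0014°; Δλ = 72.7971° − 72.7991° = -0.0020°.
1° along a meridian = πR/180 = 111177 m.
ΔN = Δφ × 111177 = -155.6 m; ΔE = Δλ × 111177 × cos(25.6981°) = -0.0020 × 111177 × 0.901091 = -200.4 m.
Distance = √(ΔE² + ΔN²) = √((-200.4)² + (-155.6)²) = 253.7 m.

254 m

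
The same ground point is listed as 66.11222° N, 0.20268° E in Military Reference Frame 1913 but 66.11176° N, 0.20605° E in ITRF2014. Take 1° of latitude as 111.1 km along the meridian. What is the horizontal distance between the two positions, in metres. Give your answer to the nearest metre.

Δφ = 66.11176° − 66.11222° = -0.00046°; Δλ = 0.20605° − 0.20268° = +0.00337°.
ΔN = Δφ × 111100 = -51.1 m; ΔE = Δλ × 111100 × cos(66.11222°) = +0.00337 × 111100 × 0.404947 = 151.6 m.
Distance = √(ΔE² + ΔN²) = √(151.6² + (-51.1)²) = 160.0 m.

160 m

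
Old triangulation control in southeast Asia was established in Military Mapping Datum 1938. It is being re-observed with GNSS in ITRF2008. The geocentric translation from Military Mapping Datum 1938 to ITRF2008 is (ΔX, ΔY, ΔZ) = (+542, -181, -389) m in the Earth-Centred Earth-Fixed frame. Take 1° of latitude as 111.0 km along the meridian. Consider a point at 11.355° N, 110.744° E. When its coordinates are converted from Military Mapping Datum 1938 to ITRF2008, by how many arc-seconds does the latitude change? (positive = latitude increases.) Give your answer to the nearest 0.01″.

Δφ = -10.06″

sin φ = 0.196887, cos φ = 0.980426, sin λ = 0.935172, cos λ = -0.354193.
North component: ΔN = −sin φ cos λ·ΔX − sin φ sin λ·ΔY + cos φ·ΔZ = −(0.196887)(-0.354193)(542) − (0.196887)(0.935172)(-181) + (0.980426)(-389) = -310.26 m.
1° of latitude spans 111000 m, so Δφ = -310.26 / 111000 × 3600 = -10.063″.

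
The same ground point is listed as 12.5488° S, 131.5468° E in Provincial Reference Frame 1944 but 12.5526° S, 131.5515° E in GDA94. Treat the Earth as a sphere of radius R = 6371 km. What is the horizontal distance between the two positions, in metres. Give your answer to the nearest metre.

Δφ = -12.5526° − -12.5488° = -0.0038°; Δλ = 131.5515° − 131.5468° = +0.0047°.
1° along a meridian = πR/180 = 111195 m.
ΔN = Δφ × 111195 = -422.5 m; ΔE = Δλ × 111195 × cos(-12.5488°) = +0.0047 × 111195 × 0.976111 = 510.1 m.
Distance = √(ΔE² + ΔN²) = √(510.1² + (-422.5)²) = 662.4 m.

662 m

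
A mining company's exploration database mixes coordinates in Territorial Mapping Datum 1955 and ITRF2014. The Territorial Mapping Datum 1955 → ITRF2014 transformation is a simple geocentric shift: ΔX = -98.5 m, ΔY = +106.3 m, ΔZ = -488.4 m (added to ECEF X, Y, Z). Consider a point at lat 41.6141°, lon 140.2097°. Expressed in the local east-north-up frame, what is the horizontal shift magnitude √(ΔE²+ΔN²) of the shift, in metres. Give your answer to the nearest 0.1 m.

461.0 m

The local east axis at (φ, λ) is (−sin λ, cos λ, 0), so ΔE = −sin(140.2097°)·(-98.5) + cos(140.2097°)·106.3 = -18.64 m.
The local north axis is (−sin φ cos λ, −sin φ sin λ, cos φ), giving ΔN = -50.264 − 45.179 − 365.145 = -460.59 m.
Horizontal magnitude = √(ΔE² + ΔN²) = √((-18.64)² + (-460.59)²) = 460.97 m.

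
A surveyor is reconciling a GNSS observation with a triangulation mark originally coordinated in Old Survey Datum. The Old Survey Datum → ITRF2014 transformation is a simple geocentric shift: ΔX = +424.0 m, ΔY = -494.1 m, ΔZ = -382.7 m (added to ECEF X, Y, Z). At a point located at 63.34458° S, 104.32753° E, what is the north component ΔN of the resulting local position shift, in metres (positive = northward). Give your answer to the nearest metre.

ΔN = -693 m

At φ = -63.34458°, λ = 104.32753°: sin φ = -0.893721, cos φ = 0.448624, sin λ = 0.968897, cos λ = -0.247465.
ΔN = −sin φ cos λ·ΔX − sin φ sin λ·ΔY + cos φ·ΔZ = −(-0.893721)(-0.247465)(424.0) − (-0.893721)(0.968897)(-494.1) + (0.448624)(-382.7) = -693.31 m.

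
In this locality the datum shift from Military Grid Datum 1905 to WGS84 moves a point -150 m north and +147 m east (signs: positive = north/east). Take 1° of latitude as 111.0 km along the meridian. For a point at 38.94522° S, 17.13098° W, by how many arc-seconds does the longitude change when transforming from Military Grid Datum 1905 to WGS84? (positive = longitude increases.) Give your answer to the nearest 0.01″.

At latitude -38.94522°, cos φ = 0.777747.
1° of longitude at this latitude = 111.0 × cos φ = 86.33 km, so Δλ = 147.0 / 86329.9 = 0.0017028° = 6.130″.

Δλ = 6.13″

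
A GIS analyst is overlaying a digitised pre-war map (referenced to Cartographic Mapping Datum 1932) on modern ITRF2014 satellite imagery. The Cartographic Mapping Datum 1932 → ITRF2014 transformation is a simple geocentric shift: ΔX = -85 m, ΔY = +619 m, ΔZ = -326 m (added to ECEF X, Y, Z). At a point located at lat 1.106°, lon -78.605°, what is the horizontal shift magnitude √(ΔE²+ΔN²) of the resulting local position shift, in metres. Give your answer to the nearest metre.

316 m

The local east axis at (φ, λ) is (−sin λ, cos λ, 0), so ΔE = −sin(-78.605°)·(-85) + cos(-78.605°)·619 = 38.97 m.
The local north axis is (−sin φ cos λ, −sin φ sin λ, cos φ), giving ΔN = 0.324 + 11.713 − 325.939 = -313.90 m.
Horizontal magnitude = √(ΔE² + ΔN²) = √(38.97² + (-313.90)²) = 316.31 m.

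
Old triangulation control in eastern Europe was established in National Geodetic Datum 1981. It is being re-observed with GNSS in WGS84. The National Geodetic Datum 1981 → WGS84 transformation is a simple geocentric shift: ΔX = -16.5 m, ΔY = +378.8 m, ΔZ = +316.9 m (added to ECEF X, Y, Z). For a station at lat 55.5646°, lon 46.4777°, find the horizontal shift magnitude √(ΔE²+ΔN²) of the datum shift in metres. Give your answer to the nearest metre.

275 m

The local east axis at (φ, λ) is (−sin λ, cos λ, 0), so ΔE = −sin(46.4777°)·(-16.5) + cos(46.4777°)·378.8 = 272.82 m.
The local north axis is (−sin φ cos λ, −sin φ sin λ, cos φ), giving ΔN = 9.371 − 226.538 + 179.200 = -37.97 m.
Horizontal magnitude = √(ΔE² + ΔN²) = √(272.82² + (-37.97)²) = 275.45 m.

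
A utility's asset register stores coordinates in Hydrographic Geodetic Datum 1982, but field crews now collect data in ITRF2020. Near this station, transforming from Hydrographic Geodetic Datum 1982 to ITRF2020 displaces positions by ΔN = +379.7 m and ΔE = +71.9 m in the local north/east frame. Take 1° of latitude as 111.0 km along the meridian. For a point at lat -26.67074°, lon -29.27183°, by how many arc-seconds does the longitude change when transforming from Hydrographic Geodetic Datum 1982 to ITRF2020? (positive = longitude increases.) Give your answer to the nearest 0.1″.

Δλ = 2.6″

At latitude -26.67074°, cos φ = 0.893601.
1° of longitude at this latitude = 111.0 × cos φ = 99.19 km, so Δλ = 71.9 / 99189.7 = 0.0007249° = 2.610″.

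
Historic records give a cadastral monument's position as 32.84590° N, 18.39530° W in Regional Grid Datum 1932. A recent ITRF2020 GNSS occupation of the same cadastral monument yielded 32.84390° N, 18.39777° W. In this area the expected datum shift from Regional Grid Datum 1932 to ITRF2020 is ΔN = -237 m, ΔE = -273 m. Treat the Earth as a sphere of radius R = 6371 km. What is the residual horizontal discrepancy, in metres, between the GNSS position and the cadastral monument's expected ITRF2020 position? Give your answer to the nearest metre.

45 m

Observed coordinate differences: Δφ = -0.00200°, Δλ = -0.00247°.
Converting to metres (1° lat = 111195 m, cos φ = 0.840132): observed ΔN = -222.4 m, observed ΔE = -230.7 m.
Subtracting the expected shift leaves a residual of -222.4 − (-237) = 14.6 m north and -230.7 − (-273) = 42.3 m east.
Residual distance = √(14.6² + 42.3²) = 44.7 m.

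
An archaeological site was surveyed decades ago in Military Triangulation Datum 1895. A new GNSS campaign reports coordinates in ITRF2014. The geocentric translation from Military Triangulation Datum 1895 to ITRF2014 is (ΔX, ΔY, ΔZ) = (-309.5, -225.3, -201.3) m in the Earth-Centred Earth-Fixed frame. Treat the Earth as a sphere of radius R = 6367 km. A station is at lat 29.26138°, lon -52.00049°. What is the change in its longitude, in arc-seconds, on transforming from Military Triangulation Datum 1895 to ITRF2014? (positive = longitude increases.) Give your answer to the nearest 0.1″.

Δλ = -14.2″

sin φ = 0.488795, cos φ = 0.872399, sin λ = -0.788016, cos λ = 0.615655.
East component: ΔE = −sin λ·ΔX + cos λ·ΔY = −(-0.788016)(-309.5) + (0.615655)(-225.3) = -382.60 m.
1° of latitude spans πR/180 = 111125 m; at latitude φ, 1° of longitude spans that × cos φ = 96945.4 m, so Δλ = -382.60 / 96945.4 × 3600 = -14.208″.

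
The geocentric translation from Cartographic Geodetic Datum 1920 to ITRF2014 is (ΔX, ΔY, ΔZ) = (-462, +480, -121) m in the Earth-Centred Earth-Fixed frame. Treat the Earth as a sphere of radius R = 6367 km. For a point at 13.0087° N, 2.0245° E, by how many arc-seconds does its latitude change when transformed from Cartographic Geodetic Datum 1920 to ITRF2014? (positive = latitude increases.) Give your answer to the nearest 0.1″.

Δφ = -0.6″

sin φ = 0.225099, cos φ = 0.974336, sin λ = 0.035327, cos λ = 0.999376.
North component: ΔN = −sin φ cos λ·ΔX − sin φ sin λ·ΔY + cos φ·ΔZ = −(0.225099)(0.999376)(-462) − (0.225099)(0.035327)(480) + (0.974336)(-121) = -17.78 m.
1° of latitude spans πR/180 = 111125 m, so Δφ = -17.78 / 111125 × 3600 = -0.576″.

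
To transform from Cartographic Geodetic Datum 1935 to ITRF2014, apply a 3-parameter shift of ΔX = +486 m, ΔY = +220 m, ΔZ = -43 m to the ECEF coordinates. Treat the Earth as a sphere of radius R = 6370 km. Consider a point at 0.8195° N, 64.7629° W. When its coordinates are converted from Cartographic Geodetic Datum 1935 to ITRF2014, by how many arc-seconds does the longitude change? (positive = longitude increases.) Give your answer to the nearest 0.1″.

Δλ = 17.3″

sin φ = 0.014302, cos φ = 0.999898, sin λ = -0.904551, cos λ = 0.426365.
East component: ΔE = −sin λ·ΔX + cos λ·ΔY = −(-0.904551)(486) + (0.426365)(220) = 533.41 m.
1° of latitude spans πR/180 = 111177 m; at latitude φ, 1° of longitude spans that × cos φ = 111166.1 m, so Δλ = 533.41 / 111166.1 × 3600 = 17.274″.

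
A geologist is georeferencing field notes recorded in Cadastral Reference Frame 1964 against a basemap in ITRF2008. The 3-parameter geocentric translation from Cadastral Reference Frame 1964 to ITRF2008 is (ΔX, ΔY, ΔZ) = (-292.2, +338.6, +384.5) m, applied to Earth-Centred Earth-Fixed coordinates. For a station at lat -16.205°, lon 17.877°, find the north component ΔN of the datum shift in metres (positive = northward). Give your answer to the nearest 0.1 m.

At φ = -16.205°, λ = 17.877°: sin φ = -0.279075, cos φ = 0.960269, sin λ = 0.306975, cos λ = 0.951718.
ΔN = −sin φ cos λ·ΔX − sin φ sin λ·ΔY + cos φ·ΔZ = −(-0.279075)(0.951718)(-292.2) − (-0.279075)(0.306975)(338.6) + (0.960269)(384.5) = 320.62 m.

ΔN = 320.6 m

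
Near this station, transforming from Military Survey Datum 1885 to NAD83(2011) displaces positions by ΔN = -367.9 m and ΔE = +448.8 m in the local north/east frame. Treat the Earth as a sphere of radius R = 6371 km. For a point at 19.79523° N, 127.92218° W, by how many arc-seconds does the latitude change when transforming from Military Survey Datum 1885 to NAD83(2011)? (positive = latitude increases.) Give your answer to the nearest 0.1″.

Δφ = -11.9″

On a sphere of radius R, 1 rad of latitude = R, so Δφ = ΔN / R = -367.9 / 6371000 = -5.7746e-05 rad = -11.911″.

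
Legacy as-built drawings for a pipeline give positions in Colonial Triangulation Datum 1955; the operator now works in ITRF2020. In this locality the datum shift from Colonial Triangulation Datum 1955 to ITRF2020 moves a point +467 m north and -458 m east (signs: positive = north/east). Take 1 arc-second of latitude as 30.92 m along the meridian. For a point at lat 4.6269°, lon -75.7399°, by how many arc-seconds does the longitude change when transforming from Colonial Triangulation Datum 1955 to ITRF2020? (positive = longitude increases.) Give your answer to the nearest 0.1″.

Δλ = -14.9″

At latitude 4.6269°, cos φ = 0.996741.
1″ of longitude at this latitude = 30.92 × cos φ = 30.8192 m, so Δλ = -458.0 / 30.8192 = -14.861″.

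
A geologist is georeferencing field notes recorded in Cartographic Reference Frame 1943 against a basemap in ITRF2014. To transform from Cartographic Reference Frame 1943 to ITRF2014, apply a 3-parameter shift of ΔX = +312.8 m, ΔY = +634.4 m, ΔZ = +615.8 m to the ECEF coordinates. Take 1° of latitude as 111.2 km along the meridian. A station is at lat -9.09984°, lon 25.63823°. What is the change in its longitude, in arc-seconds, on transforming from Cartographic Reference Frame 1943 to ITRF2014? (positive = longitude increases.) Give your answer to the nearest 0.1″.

sin φ = -0.158155, cos φ = 0.987414, sin λ = 0.432687, cos λ = 0.901544.
East component: ΔE = −sin λ·ΔX + cos λ·ΔY = −(0.432687)(312.8) + (0.901544)(634.4) = 436.59 m.
1° of latitude spans 111200 m; at latitude φ, 1° of longitude spans that × cos φ = 109800.5 m, so Δλ = 436.59 / 109800.5 × 3600 = 14.315″.

Δλ = 14.3″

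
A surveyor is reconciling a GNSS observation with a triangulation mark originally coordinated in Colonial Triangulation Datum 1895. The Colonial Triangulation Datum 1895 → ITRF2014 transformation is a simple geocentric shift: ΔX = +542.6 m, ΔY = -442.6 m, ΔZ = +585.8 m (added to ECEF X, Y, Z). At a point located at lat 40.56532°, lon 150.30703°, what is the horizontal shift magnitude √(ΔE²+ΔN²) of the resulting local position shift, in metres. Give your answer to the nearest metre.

At φ = 40.56532°, λ = 150.30703°: sin φ = 0.650315, cos φ = 0.759665, sin λ = 0.495352, cos λ = -0.868692.
ΔE = −sin λ·ΔX + cos λ·ΔY = −(0.495352)·(542.6) + (-0.868692)·(-442.6) = 115.71 m.
ΔN = −sin φ cos λ·ΔX − sin φ sin λ·ΔY + cos φ·ΔZ = −(0.650315)(-0.868692)(542.6) − (0.650315)(0.495352)(-442.6) + (0.759665)(585.8) = 894.12 m.
Horizontal magnitude = √(ΔE² + ΔN²) = √(115.71² + 894.12²) = 901.57 m.

902 m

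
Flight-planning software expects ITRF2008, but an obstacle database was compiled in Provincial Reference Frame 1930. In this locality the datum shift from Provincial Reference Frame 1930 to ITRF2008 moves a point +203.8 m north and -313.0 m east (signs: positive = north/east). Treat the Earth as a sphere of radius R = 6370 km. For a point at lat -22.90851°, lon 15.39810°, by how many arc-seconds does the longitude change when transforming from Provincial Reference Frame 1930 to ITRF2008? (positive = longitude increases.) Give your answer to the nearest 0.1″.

At latitude -22.90851°, cos φ = 0.921128.
One radian of longitude at latitude φ spans R cos φ, so Δλ = ΔE / (R cos φ) = -313.0 / (6370000 × 0.921128) = -5.3344e-05 rad = -11.003″.

Δλ = -11.0″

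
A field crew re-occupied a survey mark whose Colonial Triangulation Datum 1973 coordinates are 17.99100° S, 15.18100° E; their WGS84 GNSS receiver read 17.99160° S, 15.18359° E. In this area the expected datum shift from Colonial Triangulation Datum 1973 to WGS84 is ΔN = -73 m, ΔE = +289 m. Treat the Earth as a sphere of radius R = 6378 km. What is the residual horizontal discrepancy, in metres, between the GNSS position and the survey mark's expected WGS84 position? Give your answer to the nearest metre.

Observed coordinate differences: Δφ = -0.00060°, Δλ = +0.00259°.
Converting to metres (1° lat = 111317 m, cos φ = 0.951105): observed ΔN = -66.8 m, observed ΔE = 274.2 m.
Subtracting the expected shift leaves a residual of -66.8 − (-73) = 6.2 m north and 274.2 − (289) = -14.8 m east.
Residual distance = √(6.2² + (-14.8)²) = 16.0 m.

16 m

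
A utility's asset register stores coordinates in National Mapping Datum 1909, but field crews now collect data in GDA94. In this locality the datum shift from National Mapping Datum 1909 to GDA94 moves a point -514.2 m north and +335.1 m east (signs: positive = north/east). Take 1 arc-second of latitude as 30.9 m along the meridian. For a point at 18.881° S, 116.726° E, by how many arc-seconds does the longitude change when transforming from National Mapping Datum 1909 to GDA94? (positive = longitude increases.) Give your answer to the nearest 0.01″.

Δλ = 11.46″

At latitude -18.881°, cos φ = 0.946193.
1″ of longitude at this latitude = 30.90 × cos φ = 29.2374 m, so Δλ = 335.1 / 29.2374 = 11.461″.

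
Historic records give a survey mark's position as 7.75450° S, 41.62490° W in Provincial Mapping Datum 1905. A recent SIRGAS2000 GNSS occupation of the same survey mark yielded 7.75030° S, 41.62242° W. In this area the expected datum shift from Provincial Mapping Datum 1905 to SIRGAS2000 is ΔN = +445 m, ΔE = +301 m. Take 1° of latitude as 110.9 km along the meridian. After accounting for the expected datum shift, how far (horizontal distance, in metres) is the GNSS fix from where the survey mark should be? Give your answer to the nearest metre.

35 m

Observed coordinate differences: Δφ = +0.00420°, Δλ = +0.00248°.
Converting to metres (1° lat = 110900 m, cos φ = 0.990855): observed ΔN = 465.8 m, observed ΔE = 272.5 m.
Subtracting the expected shift leaves a residual of 465.8 − (445) = 20.8 m north and 272.5 − (301) = -28.5 m east.
Residual distance = √(20.8² + (-28.5)²) = 35.3 m.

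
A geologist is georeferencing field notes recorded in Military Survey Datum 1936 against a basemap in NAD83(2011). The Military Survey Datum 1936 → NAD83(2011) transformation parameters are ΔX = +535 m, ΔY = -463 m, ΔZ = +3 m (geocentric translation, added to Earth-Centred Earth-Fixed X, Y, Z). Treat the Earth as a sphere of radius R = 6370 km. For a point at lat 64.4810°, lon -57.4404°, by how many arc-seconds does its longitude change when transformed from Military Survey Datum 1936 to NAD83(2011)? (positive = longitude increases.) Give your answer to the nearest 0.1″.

Δλ = 15.2″

sin φ = 0.902442, cos φ = 0.430810, sin λ = -0.842832, cos λ = 0.538177.
East component: ΔE = −sin λ·ΔX + cos λ·ΔY = −(-0.842832)(535) + (0.538177)(-463) = 201.74 m.
1° of latitude spans πR/180 = 111177 m; at latitude φ, 1° of longitude spans that × cos φ = 47896.4 m, so Δλ = 201.74 / 47896.4 × 3600 = 15.163″.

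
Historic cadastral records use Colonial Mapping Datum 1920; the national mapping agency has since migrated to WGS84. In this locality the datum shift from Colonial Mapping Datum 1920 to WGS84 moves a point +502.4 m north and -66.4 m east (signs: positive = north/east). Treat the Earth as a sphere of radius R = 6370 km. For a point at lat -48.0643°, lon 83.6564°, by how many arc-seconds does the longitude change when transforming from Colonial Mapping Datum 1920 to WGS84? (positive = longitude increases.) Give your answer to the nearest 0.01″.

At latitude -48.0643°, cos φ = 0.668296.
One radian of longitude at latitude φ spans R cos φ, so Δλ = ΔE / (R cos φ) = -66.4 / (6370000 × 0.668296) = -1.5598e-05 rad = -3.217″.

Δλ = -3.22″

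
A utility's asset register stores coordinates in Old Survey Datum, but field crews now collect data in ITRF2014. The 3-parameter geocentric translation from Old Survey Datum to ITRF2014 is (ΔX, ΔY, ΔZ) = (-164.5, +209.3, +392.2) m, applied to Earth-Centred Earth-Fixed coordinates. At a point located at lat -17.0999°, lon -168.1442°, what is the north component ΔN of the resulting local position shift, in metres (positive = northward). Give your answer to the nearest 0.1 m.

ΔN = 409.6 m

At φ = -17.0999°, λ = -168.1442°: sin φ = -0.294039, cos φ = 0.955794, sin λ = -0.205449, cos λ = -0.978668.
ΔN = −sin φ cos λ·ΔX − sin φ sin λ·ΔY + cos φ·ΔZ = −(-0.294039)(-0.978668)(-164.5) − (-0.294039)(-0.205449)(209.3) + (0.955794)(392.2) = 409.56 m.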